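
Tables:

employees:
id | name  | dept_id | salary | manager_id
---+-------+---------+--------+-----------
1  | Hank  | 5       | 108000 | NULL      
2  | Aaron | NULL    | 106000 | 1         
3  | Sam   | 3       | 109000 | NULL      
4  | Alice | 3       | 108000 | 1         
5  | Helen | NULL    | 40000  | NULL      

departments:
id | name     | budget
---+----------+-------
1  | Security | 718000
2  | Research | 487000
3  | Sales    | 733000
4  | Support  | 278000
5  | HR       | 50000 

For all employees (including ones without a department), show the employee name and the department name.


LEFT JOIN keeps every row from employees (the left table); where dept_id has no match in departments, the department columns become NULL. Walk through each employee:
  - employee 1 (Hank): dept_id=5 -> matches HR
  - employee 2 (Aaron): dept_id=NULL, no match -> kept with NULL
  - employee 3 (Sam): dept_id=3 -> matches Sales
  - employee 4 (Alice): dept_id=3 -> matches Sales
  - employee 5 (Helen): dept_id=NULL, no match -> kept with NULL
All 5 rows appear; 2 have NULL department.

SQL:
SELECT a.name, b.name AS department
FROM employees a
LEFT JOIN departments b ON a.dept_id = b.id

Result:
name  | department
------+-----------
Hank  | HR        
Aaron | NULL      
Sam   | Sales     
Alice | Sales     
Helen | NULL      


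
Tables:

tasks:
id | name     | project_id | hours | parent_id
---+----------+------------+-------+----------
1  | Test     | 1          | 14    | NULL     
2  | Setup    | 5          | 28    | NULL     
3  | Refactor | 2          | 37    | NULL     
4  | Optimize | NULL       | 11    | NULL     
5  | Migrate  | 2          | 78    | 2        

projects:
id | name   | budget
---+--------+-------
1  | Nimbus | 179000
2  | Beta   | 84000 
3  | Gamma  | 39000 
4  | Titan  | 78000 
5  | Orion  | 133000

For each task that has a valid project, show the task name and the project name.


INNER JOIN keeps only tasks rows whose project_id matches an id in projects. Walk through each task:
  - task 1 (Test): project_id=1 -> matches Nimbus
  - task 2 (Setup): project_id=5 -> matches Orion
  - task 3 (Refactor): project_id=2 -> matches Beta
  - task 4 (Optimize): project_id=NULL, no match -> dropped
  - task 5 (Migrate): project_id=2 -> matches Beta
So 1 of 5 rows is dropped.

SQL:
SELECT a.name, b.name AS project
FROM tasks a
INNER JOIN projects b ON a.project_id = b.id

Result:
name     | project
---------+--------
Test     | Nimbus 
Setup    | Orion  
Refactor | Beta   
Migrate  | Beta   


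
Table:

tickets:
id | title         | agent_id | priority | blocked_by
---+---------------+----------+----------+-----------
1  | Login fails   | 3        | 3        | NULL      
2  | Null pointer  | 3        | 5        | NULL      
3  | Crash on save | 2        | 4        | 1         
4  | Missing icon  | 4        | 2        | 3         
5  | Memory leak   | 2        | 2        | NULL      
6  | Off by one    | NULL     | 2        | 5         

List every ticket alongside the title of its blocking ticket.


This is a self-join: tickets is joined to a second copy of itself, matching each row's blocked_by to another row's id. Use LEFT JOIN so rows with blocked_by=NULL are kept.
  - ticket 1 (Login fails): blocked_by=NULL -> NULL
  - ticket 2 (Null pointer): blocked_by=NULL -> NULL
  - ticket 3 (Crash on save): blocked_by=1 -> Login fails
  - ticket 4 (Missing icon): blocked_by=3 -> Crash on save
  - ticket 5 (Memory leak): blocked_by=NULL -> NULL
  - ticket 6 (Off by one): blocked_by=5 -> Memory leak

SQL:
SELECT a.title AS item, b.title AS blocked_by
FROM tickets a
LEFT JOIN tickets b ON a.blocked_by = b.id

Result:
item          | blocked_by   
--------------+--------------
Login fails   | NULL         
Null pointer  | NULL         
Crash on save | Login fails  
Missing icon  | Crash on save
Memory leak   | NULL         
Off by one    | Memory leak  


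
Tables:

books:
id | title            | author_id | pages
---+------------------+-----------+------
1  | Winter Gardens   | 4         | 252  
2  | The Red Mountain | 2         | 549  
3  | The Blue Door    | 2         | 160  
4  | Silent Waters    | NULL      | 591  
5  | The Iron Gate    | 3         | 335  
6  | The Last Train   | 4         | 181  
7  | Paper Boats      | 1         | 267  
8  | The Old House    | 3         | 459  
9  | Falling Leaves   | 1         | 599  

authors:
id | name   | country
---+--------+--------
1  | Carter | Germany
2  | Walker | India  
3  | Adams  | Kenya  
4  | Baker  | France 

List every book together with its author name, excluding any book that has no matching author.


INNER JOIN keeps only books rows whose author_id matches an id in authors. Walk through each book:
  - book 1 (Winter Gardens): author_id=4 -> matches Baker
  - book 2 (The Red Mountain): author_id=2 -> matches Walker
  - book 3 (The Blue Door): author_id=2 -> matches Walker
  - book 4 (Silent Waters): author_id=NULL, no match -> dropped
  - book 5 (The Iron Gate): author_id=3 -> matches Adams
  - book 6 (The Last Train): author_id=4 -> matches Baker
  - book 7 (Paper Boats): author_id=1 -> matches Carter
  - book 8 (The Old House): author_id=3 -> matches Adams
  - book 9 (Falling Leaves): author_id=1 -> matches Carter
So 1 of 9 rows is dropped.

SQL:
SELECT a.title, b.name AS author
FROM books a
INNER JOIN authors b ON a.author_id = b.id

Result:
title            | author
-----------------+-------
Winter Gardens   | Baker 
The Red Mountain | Walker
The Blue Door    | Walker
The Iron Gate    | Adams 
The Last Train   | Baker 
Paper Boats      | Carter
The Old House    | Adams 
Falling Leaves   | Carter


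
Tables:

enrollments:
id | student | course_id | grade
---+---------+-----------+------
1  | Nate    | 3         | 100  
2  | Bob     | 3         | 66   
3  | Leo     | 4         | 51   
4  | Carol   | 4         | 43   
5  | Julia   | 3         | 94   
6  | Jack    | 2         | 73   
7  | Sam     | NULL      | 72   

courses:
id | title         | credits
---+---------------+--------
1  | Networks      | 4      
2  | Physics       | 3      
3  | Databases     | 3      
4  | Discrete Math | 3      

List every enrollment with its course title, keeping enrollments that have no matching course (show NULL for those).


LEFT JOIN keeps every row from enrollments (the left table); where course_id has no match in courses, the course columns become NULL. Walk through each enrollment:
  - enrollment 1 (Nate): course_id=3 -> matches Databases
  - enrollment 2 (Bob): course_id=3 -> matches Databases
  - enrollment 3 (Leo): course_id=4 -> matches Discrete Math
  - enrollment 4 (Carol): course_id=4 -> matches Discrete Math
  - enrollment 5 (Julia): course_id=3 -> matches Databases
  - enrollment 6 (Jack): course_id=2 -> matches Physics
  - enrollment 7 (Sam): course_id=NULL, no match -> kept with NULL
All 7 rows appear; 1 has NULL course.

SQL:
SELECT a.student, b.title AS course
FROM enrollments a
LEFT JOIN courses b ON a.course_id = b.id

Result:
student | course       
--------+--------------
Nate    | Databases    
Bob     | Databases    
Leo     | Discrete Math
Carol   | Discrete Math
Julia   | Databases    
Jack    | Physics      
Sam     | NULL         


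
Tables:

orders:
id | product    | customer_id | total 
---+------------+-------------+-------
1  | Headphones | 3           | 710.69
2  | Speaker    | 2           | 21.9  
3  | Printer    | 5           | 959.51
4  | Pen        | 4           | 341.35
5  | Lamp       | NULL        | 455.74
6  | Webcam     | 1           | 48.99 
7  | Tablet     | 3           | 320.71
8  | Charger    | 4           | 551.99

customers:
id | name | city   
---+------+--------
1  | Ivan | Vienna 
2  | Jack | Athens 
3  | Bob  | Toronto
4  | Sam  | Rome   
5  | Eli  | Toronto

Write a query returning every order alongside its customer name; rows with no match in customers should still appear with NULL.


LEFT JOIN keeps every row from orders (the left table); where customer_id has no match in customers, the customer columns become NULL. Walk through each order:
  - order 1 (Headphones): customer_id=3 -> matches Bob
  - order 2 (Speaker): customer_id=2 -> matches Jack
  - order 3 (Printer): customer_id=5 -> matches Eli
  - order 4 (Pen): customer_id=4 -> matches Sam
  - order 5 (Lamp): customer_id=NULL, no match -> kept with NULL
  - order 6 (Webcam): customer_id=1 -> matches Ivan
  - order 7 (Tablet): customer_id=3 -> matches Bob
  - order 8 (Charger): customer_id=4 -> matches Sam
All 8 rows appear; 1 has NULL customer.

SQL:
SELECT a.product, b.name AS customer
FROM orders a
LEFT JOIN customers b ON a.customer_id = b.id

Result:
product    | customer
-----------+---------
Headphones | Bob     
Speaker    | Jack    
Printer    | Eli     
Pen        | Sam     
Lamp       | NULL    
Webcam     | Ivan    
Tablet     | Bob     
Charger    | Sam     


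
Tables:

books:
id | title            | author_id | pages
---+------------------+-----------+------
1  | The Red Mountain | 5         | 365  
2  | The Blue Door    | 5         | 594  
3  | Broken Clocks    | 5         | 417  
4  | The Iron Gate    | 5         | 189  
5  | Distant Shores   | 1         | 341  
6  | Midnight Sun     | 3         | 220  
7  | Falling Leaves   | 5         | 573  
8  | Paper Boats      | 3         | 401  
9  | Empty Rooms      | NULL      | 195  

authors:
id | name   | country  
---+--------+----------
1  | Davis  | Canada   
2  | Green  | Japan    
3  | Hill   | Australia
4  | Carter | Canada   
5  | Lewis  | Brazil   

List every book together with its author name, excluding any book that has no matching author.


INNER JOIN keeps only books rows whose author_id matches an id in authors. Walk through each book:
  - book 1 (The Red Mountain): author_id=5 -> matches Lewis
  - book 2 (The Blue Door): author_id=5 -> matches Lewis
  - book 3 (Broken Clocks): author_id=5 -> matches Lewis
  - book 4 (The Iron Gate): author_id=5 -> matches Lewis
  - book 5 (Distant Shores): author_id=1 -> matches Davis
  - book 6 (Midnight Sun): author_id=3 -> matches Hill
  - book 7 (Falling Leaves): author_id=5 -> matches Lewis
  - book 8 (Paper Boats): author_id=3 -> matches Hill
  - book 9 (Empty Rooms): author_id=NULL, no match -> dropped
So 1 of 9 rows is dropped.

SQL:
SELECT a.title, b.name AS author
FROM books a
INNER JOIN authors b ON a.author_id = b.id

Result:
title            | author
-----------------+-------
The Red Mountain | Lewis 
The Blue Door    | Lewis 
Broken Clocks    | Lewis 
The Iron Gate    | Lewis 
Distant Shores   | Davis 
Midnight Sun     | Hill  
Falling Leaves   | Lewis 
Paper Boats      | Hill  


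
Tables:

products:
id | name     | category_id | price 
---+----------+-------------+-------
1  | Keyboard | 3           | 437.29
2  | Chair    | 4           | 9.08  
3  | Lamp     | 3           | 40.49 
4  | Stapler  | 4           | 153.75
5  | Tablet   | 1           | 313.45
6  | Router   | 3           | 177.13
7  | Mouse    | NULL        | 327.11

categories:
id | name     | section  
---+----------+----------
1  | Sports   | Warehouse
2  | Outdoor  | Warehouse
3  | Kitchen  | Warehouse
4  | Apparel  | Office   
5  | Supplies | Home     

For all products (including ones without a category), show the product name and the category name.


LEFT JOIN keeps every row from products (the left table); where category_id has no match in categories, the category columns become NULL. Walk through each product:
  - product 1 (Keyboard): category_id=3 -> matches Kitchen
  - product 2 (Chair): category_id=4 -> matches Apparel
  - product 3 (Lamp): category_id=3 -> matches Kitchen
  - product 4 (Stapler): category_id=4 -> matches Apparel
  - product 5 (Tablet): category_id=1 -> matches Sports
  - product 6 (Router): category_id=3 -> matches Kitchen
  - product 7 (Mouse): category_id=NULL, no match -> kept with NULL
All 7 rows appear; 1 has NULL category.

SQL:
SELECT a.name, b.name AS category
FROM products a
LEFT JOIN categories b ON a.category_id = b.id

Result:
name     | category
---------+---------
Keyboard | Kitchen 
Chair    | Apparel 
Lamp     | Kitchen 
Stapler  | Apparel 
Tablet   | Sports  
Router   | Kitchen 
Mouse    | NULL    


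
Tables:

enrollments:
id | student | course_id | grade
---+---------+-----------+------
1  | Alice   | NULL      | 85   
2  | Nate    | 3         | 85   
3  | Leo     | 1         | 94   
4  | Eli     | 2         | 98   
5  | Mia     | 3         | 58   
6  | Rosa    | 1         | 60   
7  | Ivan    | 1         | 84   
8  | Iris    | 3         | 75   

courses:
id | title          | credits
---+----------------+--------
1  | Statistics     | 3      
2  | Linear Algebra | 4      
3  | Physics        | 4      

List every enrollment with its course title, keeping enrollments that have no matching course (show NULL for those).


LEFT JOIN keeps every row from enrollments (the left table); where course_id has no match in courses, the course columns become NULL. Walk through each enrollment:
  - enrollment 1 (Alice): course_id=NULL, no match -> kept with NULL
  - enrollment 2 (Nate): course_id=3 -> matches Physics
  - enrollment 3 (Leo): course_id=1 -> matches Statistics
  - enrollment 4 (Eli): course_id=2 -> matches Linear Algebra
  - enrollment 5 (Mia): course_id=3 -> matches Physics
  - enrollment 6 (Rosa): course_id=1 -> matches Statistics
  - enrollment 7 (Ivan): course_id=1 -> matches Statistics
  - enrollment 8 (Iris): course_id=3 -> matches Physics
All 8 rows appear; 1 has NULL course.

SQL:
SELECT a.student, b.title AS course
FROM enrollments a
LEFT JOIN courses b ON a.course_id = b.id

Result:
student | course        
--------+---------------
Alice   | NULL          
Nate    | Physics       
Leo     | Statistics    
Eli     | Linear Algebra
Mia     | Physics       
Rosa    | Statistics    
Ivan    | Statistics    
Iris    | Physics       


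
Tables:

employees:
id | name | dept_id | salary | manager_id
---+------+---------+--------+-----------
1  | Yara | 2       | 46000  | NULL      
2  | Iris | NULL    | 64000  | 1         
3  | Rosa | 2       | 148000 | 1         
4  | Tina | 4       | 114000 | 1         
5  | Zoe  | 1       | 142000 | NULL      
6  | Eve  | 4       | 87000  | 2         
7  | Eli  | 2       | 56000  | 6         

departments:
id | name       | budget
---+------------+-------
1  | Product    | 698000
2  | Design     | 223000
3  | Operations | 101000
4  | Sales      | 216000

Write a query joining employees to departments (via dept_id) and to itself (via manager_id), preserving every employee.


Two LEFT JOINs from the same base table employees: one to departments via dept_id, one to employees itself via manager_id. Both are LEFT so every employee is preserved.
Match against departments:
  - employee 1 (Yara): dept_id=2 -> matches Design
  - employee 2 (Iris): dept_id=NULL, no match -> kept with NULL
  - employee 3 (Rosa): dept_id=2 -> matches Design
  - employee 4 (Tina): dept_id=4 -> matches Sales
  - employee 5 (Zoe): dept_id=1 -> matches Product
  - employee 6 (Eve): dept_id=4 -> matches Sales
  - employee 7 (Eli): dept_id=2 -> matches Design
Match against employees (self):
  - employee 1 (Yara): manager_id=NULL -> NULL
  - employee 2 (Iris): manager_id=1 -> Yara
  - employee 3 (Rosa): manager_id=1 -> Yara
  - employee 4 (Tina): manager_id=1 -> Yara
  - employee 5 (Zoe): manager_id=NULL -> NULL
  - employee 6 (Eve): manager_id=2 -> Iris
  - employee 7 (Eli): manager_id=6 -> Eve

SQL:
SELECT a.name, b.name AS department, c.name AS manager
FROM employees a
LEFT JOIN departments b ON a.dept_id = b.id
LEFT JOIN employees c ON a.manager_id = c.id

Result:
name | department | manager
-----+------------+--------
Yara | Design     | NULL   
Iris | NULL       | Yara   
Rosa | Design     | Yara   
Tina | Sales      | Yara   
Zoe  | Product    | NULL   
Eve  | Sales      | Iris   
Eli  | Design     | Eve    


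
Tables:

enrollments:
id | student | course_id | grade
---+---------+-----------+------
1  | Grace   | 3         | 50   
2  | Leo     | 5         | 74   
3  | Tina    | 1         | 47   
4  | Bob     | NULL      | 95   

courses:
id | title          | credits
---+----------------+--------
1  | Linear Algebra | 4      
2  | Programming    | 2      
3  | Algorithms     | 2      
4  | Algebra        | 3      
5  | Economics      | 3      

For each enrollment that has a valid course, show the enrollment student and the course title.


INNER JOIN keeps only enrollments rows whose course_id matches an id in courses. Walk through each enrollment:
  - enrollment 1 (Grace): course_id=3 -> matches Algorithms
  - enrollment 2 (Leo): course_id=5 -> matches Economics
  - enrollment 3 (Tina): course_id=1 -> matches Linear Algebra
  - enrollment 4 (Bob): course_id=NULL, no match -> dropped
So 1 of 4 rows is dropped.

SQL:
SELECT a.student, b.title AS course
FROM enrollments a
INNER JOIN courses b ON a.course_id = b.id

Result:
student | course        
--------+---------------
Grace   | Algorithms    
Leo     | Economics     
Tina    | Linear Algebra


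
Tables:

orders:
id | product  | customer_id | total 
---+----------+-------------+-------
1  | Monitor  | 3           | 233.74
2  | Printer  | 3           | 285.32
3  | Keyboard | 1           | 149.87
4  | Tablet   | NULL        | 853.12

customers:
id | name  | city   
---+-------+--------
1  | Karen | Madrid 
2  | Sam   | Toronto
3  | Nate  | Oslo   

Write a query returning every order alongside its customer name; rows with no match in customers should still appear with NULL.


LEFT JOIN keeps every row from orders (the left table); where customer_id has no match in customers, the customer columns become NULL. Walk through each order:
  - order 1 (Monitor): customer_id=3 -> matches Nate
  - order 2 (Printer): customer_id=3 -> matches Nate
  - order 3 (Keyboard): customer_id=1 -> matches Karen
  - order 4 (Tablet): customer_id=NULL, no match -> kept with NULL
All 4 rows appear; 1 has NULL customer.

SQL:
SELECT a.product, b.name AS customer
FROM orders a
LEFT JOIN customers b ON a.customer_id = b.id

Result:
product  | customer
---------+---------
Monitor  | Nate    
Printer  | Nate    
Keyboard | Karen   
Tablet   | NULL    


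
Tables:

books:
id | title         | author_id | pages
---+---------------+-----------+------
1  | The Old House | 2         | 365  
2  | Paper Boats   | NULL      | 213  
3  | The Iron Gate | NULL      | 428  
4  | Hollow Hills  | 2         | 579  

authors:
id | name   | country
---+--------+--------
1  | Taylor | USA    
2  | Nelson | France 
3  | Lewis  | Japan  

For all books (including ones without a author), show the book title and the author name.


LEFT JOIN keeps every row from books (the left table); where author_id has no match in authors, the author columns become NULL. Walk through each book:
  - book 1 (The Old House): author_id=2 -> matches Nelson
  - book 2 (Paper Boats): author_id=NULL, no match -> kept with NULL
  - book 3 (The Iron Gate): author_id=NULL, no match -> kept with NULL
  - book 4 (Hollow Hills): author_id=2 -> matches Nelson
All 4 rows appear; 2 have NULL author.

SQL:
SELECT a.title, b.name AS author
FROM books a
LEFT JOIN authors b ON a.author_id = b.id

Result:
title         | author
--------------+-------
The Old House | Nelson
Paper Boats   | NULL  
The Iron Gate | NULL  
Hollow Hills  | Nelson


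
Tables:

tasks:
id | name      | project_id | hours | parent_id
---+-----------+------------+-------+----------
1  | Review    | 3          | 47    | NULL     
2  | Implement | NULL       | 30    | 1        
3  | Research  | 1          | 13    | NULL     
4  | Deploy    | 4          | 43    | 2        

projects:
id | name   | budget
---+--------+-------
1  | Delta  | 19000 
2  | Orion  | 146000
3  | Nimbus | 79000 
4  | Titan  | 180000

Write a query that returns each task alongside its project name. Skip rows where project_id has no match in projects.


INNER JOIN keeps only tasks rows whose project_id matches an id in projects. Walk through each task:
  - task 1 (Review): project_id=3 -> matches Nimbus
  - task 2 (Implement): project_id=NULL, no match -> dropped
  - task 3 (Research): project_id=1 -> matches Delta
  - task 4 (Deploy): project_id=4 -> matches Titan
So 1 of 4 rows is dropped.

SQL:
SELECT a.name, b.name AS project
FROM tasks a
INNER JOIN projects b ON a.project_id = b.id

Result:
name     | project
---------+--------
Review   | Nimbus 
Research | Delta  
Deploy   | Titan  


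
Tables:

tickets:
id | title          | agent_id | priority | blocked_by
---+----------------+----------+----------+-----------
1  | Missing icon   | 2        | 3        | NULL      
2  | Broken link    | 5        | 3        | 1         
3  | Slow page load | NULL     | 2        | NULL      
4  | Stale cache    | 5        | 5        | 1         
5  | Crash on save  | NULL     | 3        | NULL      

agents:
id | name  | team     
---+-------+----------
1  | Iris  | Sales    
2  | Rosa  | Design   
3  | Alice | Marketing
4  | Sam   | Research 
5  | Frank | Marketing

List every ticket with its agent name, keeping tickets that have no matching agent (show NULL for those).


LEFT JOIN keeps every row from tickets (the left table); where agent_id has no match in agents, the agent columns become NULL. Walk through each ticket:
  - ticket 1 (Missing icon): agent_id=2 -> matches Rosa
  - ticket 2 (Broken link): agent_id=5 -> matches Frank
  - ticket 3 (Slow page load): agent_id=NULL, no match -> kept with NULL
  - ticket 4 (Stale cache): agent_id=5 -> matches Frank
  - ticket 5 (Crash on save): agent_id=NULL, no match -> kept with NULL
All 5 rows appear; 2 have NULL agent.

SQL:
SELECT a.title, b.name AS agent
FROM tickets a
LEFT JOIN agents b ON a.agent_id = b.id

Result:
title          | agent
---------------+------
Missing icon   | Rosa 
Broken link    | Frank
Slow page load | NULL 
Stale cache    | Frank
Crash on save  | NULL 


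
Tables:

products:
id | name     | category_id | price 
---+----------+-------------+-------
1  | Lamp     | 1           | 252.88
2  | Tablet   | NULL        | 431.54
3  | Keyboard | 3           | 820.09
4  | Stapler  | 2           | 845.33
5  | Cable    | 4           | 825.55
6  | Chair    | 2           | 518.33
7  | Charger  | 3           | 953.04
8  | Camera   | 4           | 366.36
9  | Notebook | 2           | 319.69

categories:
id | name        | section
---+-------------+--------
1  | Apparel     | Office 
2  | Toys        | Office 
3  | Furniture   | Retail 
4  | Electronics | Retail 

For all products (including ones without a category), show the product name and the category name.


LEFT JOIN keeps every row from products (the left table); where category_id has no match in categories, the category columns become NULL. Walk through each product:
  - product 1 (Lamp): category_id=1 -> matches Apparel
  - product 2 (Tablet): category_id=NULL, no match -> kept with NULL
  - product 3 (Keyboard): category_id=3 -> matches Furniture
  - product 4 (Stapler): category_id=2 -> matches Toys
  - product 5 (Cable): category_id=4 -> matches Electronics
  - product 6 (Chair): category_id=2 -> matches Toys
  - product 7 (Charger): category_id=3 -> matches Furniture
  - product 8 (Camera): category_id=4 -> matches Electronics
  - product 9 (Notebook): category_id=2 -> matches Toys
All 9 rows appear; 1 has NULL category.

SQL:
SELECT a.name, b.name AS category
FROM products a
LEFT JOIN categories b ON a.category_id = b.id

Result:
name     | category   
---------+------------
Lamp     | Apparel    
Tablet   | NULL       
Keyboard | Furniture  
Stapler  | Toys       
Cable    | Electronics
Chair    | Toys       
Charger  | Furniture  
Camera   | Electronics
Notebook | Toys       


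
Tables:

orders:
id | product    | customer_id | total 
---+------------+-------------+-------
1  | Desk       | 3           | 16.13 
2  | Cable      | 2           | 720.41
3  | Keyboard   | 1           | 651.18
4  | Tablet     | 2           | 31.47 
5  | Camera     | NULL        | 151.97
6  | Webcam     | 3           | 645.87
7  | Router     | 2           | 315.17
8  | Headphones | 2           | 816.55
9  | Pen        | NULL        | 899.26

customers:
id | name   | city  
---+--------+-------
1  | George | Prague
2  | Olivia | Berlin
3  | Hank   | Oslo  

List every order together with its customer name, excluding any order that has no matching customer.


INNER JOIN keeps only orders rows whose customer_id matches an id in customers. Walk through each order:
  - order 1 (Desk): customer_id=3 -> matches Hank
  - order 2 (Cable): customer_id=2 -> matches Olivia
  - order 3 (Keyboard): customer_id=1 -> matches George
  - order 4 (Tablet): customer_id=2 -> matches Olivia
  - order 5 (Camera): customer_id=NULL, no match -> dropped
  - order 6 (Webcam): customer_id=3 -> matches Hank
  - order 7 (Router): customer_id=2 -> matches Olivia
  - order 8 (Headphones): customer_id=2 -> matches Olivia
  - order 9 (Pen): customer_id=NULL, no match -> dropped
So 2 of 9 rows are dropped.

SQL:
SELECT a.product, b.name AS customer
FROM orders a
INNER JOIN customers b ON a.customer_id = b.id

Result:
product    | customer
-----------+---------
Desk       | Hank    
Cable      | Olivia  
Keyboard   | George  
Tablet     | Olivia  
Webcam     | Hank    
Router     | Olivia  
Headphones | Olivia  


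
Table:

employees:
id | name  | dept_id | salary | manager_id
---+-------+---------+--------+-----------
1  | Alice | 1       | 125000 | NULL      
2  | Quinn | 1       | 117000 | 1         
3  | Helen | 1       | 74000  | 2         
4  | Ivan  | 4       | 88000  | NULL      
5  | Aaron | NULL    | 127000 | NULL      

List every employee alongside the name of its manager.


This is a self-join: employees is joined to a second copy of itself, matching each row's manager_id to another row's id. Use LEFT JOIN so rows with manager_id=NULL are kept.
  - employee 1 (Alice): manager_id=NULL -> NULL
  - employee 2 (Quinn): manager_id=1 -> Alice
  - employee 3 (Helen): manager_id=2 -> Quinn
  - employee 4 (Ivan): manager_id=NULL -> NULL
  - employee 5 (Aaron): manager_id=NULL -> NULL

SQL:
SELECT a.name AS item, b.name AS manager
FROM employees a
LEFT JOIN employees b ON a.manager_id = b.id

Result:
item  | manager
------+--------
Alice | NULL   
Quinn | Alice  
Helen | Quinn  
Ivan  | NULL   
Aaron | NULL   


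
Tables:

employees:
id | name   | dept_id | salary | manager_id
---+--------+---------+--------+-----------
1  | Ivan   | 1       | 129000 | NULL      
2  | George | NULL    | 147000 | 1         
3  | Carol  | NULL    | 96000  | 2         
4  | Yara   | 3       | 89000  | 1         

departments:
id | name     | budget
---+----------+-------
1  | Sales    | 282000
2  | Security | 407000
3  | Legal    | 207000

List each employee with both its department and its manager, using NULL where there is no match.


Two LEFT JOINs from the same base table employees: one to departments via dept_id, one to employees itself via manager_id. Both are LEFT so every employee is preserved.
Match against departments:
  - employee 1 (Ivan): dept_id=1 -> matches Sales
  - employee 2 (George): dept_id=NULL, no match -> kept with NULL
  - employee 3 (Carol): dept_id=NULL, no match -> kept with NULL
  - employee 4 (Yara): dept_id=3 -> matches Legal
Match against employees (self):
  - employee 1 (Ivan): manager_id=NULL -> NULL
  - employee 2 (George): manager_id=1 -> Ivan
  - employee 3 (Carol): manager_id=2 -> George
  - employee 4 (Yara): manager_id=1 -> Ivan

SQL:
SELECT a.name, b.name AS department, c.name AS manager
FROM employees a
LEFT JOIN departments b ON a.dept_id = b.id
LEFT JOIN employees c ON a.manager_id = c.id

Result:
name   | department | manager
-------+------------+--------
Ivan   | Sales      | NULL   
George | NULL       | Ivan   
Carol  | NULL       | George 
Yara   | Legal      | Ivan   


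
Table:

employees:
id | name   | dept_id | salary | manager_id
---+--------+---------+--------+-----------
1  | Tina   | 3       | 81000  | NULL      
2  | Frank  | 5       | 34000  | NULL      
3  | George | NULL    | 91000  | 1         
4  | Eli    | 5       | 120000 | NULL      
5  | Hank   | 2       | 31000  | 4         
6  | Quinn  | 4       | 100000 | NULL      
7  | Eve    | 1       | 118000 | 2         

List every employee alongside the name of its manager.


This is a self-join: employees is joined to a second copy of itself, matching each row's manager_id to another row's id. Use LEFT JOIN so rows with manager_id=NULL are kept.
  - employee 1 (Tina): manager_id=NULL -> NULL
  - employee 2 (Frank): manager_id=NULL -> NULL
  - employee 3 (George): manager_id=1 -> Tina
  - employee 4 (Eli): manager_id=NULL -> NULL
  - employee 5 (Hank): manager_id=4 -> Eli
  - employee 6 (Quinn): manager_id=NULL -> NULL
  - employee 7 (Eve): manager_id=2 -> Frank

SQL:
SELECT a.name AS item, b.name AS manager
FROM employees a
LEFT JOIN employees b ON a.manager_id = b.id

Result:
item   | manager
-------+--------
Tina   | NULL   
Frank  | NULL   
George | Tina   
Eli    | NULL   
Hank   | Eli    
Quinn  | NULL   
Eve    | Frank  


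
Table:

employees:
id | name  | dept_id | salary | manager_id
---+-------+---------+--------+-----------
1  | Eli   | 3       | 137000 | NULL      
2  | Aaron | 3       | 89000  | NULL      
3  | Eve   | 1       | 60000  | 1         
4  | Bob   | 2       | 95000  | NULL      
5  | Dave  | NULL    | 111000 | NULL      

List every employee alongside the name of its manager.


This is a self-join: employees is joined to a second copy of itself, matching each row's manager_id to another row's id. Use LEFT JOIN so rows with manager_id=NULL are kept.
  - employee 1 (Eli): manager_id=NULL -> NULL
  - employee 2 (Aaron): manager_id=NULL -> NULL
  - employee 3 (Eve): manager_id=1 -> Eli
  - employee 4 (Bob): manager_id=NULL -> NULL
  - employee 5 (Dave): manager_id=NULL -> NULL

SQL:
SELECT a.name AS item, b.name AS manager
FROM employees a
LEFT JOIN employees b ON a.manager_id = b.id

Result:
item  | manager
------+--------
Eli   | NULL   
Aaron | NULL   
Eve   | Eli    
Bob   | NULL   
Dave  | NULL   


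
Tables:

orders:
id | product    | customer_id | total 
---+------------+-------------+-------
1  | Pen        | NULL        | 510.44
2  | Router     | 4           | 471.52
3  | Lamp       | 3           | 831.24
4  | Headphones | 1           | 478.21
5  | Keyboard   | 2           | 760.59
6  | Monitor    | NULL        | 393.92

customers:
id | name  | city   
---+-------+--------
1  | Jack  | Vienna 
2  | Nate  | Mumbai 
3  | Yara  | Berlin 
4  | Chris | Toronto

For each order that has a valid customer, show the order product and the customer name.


INNER JOIN keeps only orders rows whose customer_id matches an id in customers. Walk through each order:
  - order 1 (Pen): customer_id=NULL, no match -> dropped
  - order 2 (Router): customer_id=4 -> matches Chris
  - order 3 (Lamp): customer_id=3 -> matches Yara
  - order 4 (Headphones): customer_id=1 -> matches Jack
  - order 5 (Keyboard): customer_id=2 -> matches Nate
  - order 6 (Monitor): customer_id=NULL, no match -> dropped
So 2 of 6 rows are dropped.

SQL:
SELECT a.product, b.name AS customer
FROM orders a
INNER JOIN customers b ON a.customer_id = b.id

Result:
product    | customer
-----------+---------
Router     | Chris   
Lamp       | Yara    
Headphones | Jack    
Keyboard   | Nate    


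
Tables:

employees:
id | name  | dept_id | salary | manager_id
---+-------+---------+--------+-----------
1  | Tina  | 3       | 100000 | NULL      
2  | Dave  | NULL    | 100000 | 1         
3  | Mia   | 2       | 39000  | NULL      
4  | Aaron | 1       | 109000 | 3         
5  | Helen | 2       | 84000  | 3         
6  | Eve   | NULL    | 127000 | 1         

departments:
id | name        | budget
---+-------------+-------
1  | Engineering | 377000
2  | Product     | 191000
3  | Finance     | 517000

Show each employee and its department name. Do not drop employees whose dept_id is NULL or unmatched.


LEFT JOIN keeps every row from employees (the left table); where dept_id has no match in departments, the department columns become NULL. Walk through each employee:
  - employee 1 (Tina): dept_id=3 -> matches Finance
  - employee 2 (Dave): dept_id=NULL, no match -> kept with NULL
  - employee 3 (Mia): dept_id=2 -> matches Product
  - employee 4 (Aaron): dept_id=1 -> matches Engineering
  - employee 5 (Helen): dept_id=2 -> matches Product
  - employee 6 (Eve): dept_id=NULL, no match -> kept with NULL
All 6 rows appear; 2 have NULL department.

SQL:
SELECT a.name, b.name AS department
FROM employees a
LEFT JOIN departments b ON a.dept_id = b.id

Result:
name  | department 
------+------------
Tina  | Finance    
Dave  | NULL       
Mia   | Product    
Aaron | Engineering
Helen | Product    
Eve   | NULL       


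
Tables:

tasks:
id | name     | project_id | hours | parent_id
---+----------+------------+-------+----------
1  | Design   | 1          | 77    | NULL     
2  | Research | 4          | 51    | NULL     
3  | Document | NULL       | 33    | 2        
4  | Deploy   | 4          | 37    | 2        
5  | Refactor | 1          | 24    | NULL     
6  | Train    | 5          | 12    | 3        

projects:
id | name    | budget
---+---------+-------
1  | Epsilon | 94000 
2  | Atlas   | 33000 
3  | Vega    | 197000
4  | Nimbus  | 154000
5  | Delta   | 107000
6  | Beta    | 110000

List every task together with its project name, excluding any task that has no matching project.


INNER JOIN keeps only tasks rows whose project_id matches an id in projects. Walk through each task:
  - task 1 (Design): project_id=1 -> matches Epsilon
  - task 2 (Research): project_id=4 -> matches Nimbus
  - task 3 (Document): project_id=NULL, no match -> dropped
  - task 4 (Deploy): project_id=4 -> matches Nimbus
  - task 5 (Refactor): project_id=1 -> matches Epsilon
  - task 6 (Train): project_id=5 -> matches Delta
So 1 of 6 rows is dropped.

SQL:
SELECT a.name, b.name AS project
FROM tasks a
INNER JOIN projects b ON a.project_id = b.id

Result:
name     | project
---------+--------
Design   | Epsilon
Research | Nimbus 
Deploy   | Nimbus 
Refactor | Epsilon
Train    | Delta  


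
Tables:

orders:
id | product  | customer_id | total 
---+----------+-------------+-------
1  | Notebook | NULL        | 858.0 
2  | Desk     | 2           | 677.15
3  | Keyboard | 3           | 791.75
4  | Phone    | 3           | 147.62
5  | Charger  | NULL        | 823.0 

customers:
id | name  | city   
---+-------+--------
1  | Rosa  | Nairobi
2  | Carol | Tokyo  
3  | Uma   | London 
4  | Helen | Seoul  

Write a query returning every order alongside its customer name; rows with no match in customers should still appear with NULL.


LEFT JOIN keeps every row from orders (the left table); where customer_id has no match in customers, the customer columns become NULL. Walk through each order:
  - order 1 (Notebook): customer_id=NULL, no match -> kept with NULL
  - order 2 (Desk): customer_id=2 -> matches Carol
  - order 3 (Keyboard): customer_id=3 -> matches Uma
  - order 4 (Phone): customer_id=3 -> matches Uma
  - order 5 (Charger): customer_id=NULL, no match -> kept with NULL
All 5 rows appear; 2 have NULL customer.

SQL:
SELECT a.product, b.name AS customer
FROM orders a
LEFT JOIN customers b ON a.customer_id = b.id

Result:
product  | customer
---------+---------
Notebook | NULL    
Desk     | Carol   
Keyboard | Uma     
Phone    | Uma     
Charger  | NULL    


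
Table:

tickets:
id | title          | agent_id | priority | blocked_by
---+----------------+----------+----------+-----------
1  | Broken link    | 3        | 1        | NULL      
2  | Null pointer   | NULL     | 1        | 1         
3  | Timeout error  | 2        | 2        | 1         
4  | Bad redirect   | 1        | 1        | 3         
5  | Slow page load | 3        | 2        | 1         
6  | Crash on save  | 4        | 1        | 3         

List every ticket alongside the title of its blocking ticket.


This is a self-join: tickets is joined to a second copy of itself, matching each row's blocked_by to another row's id. Use LEFT JOIN so rows with blocked_by=NULL are kept.
  - ticket 1 (Broken link): blocked_by=NULL -> NULL
  - ticket 2 (Null pointer): blocked_by=1 -> Broken link
  - ticket 3 (Timeout error): blocked_by=1 -> Broken link
  - ticket 4 (Bad redirect): blocked_by=3 -> Timeout error
  - ticket 5 (Slow page load): blocked_by=1 -> Broken link
  - ticket 6 (Crash on save): blocked_by=3 -> Timeout error

SQL:
SELECT a.title AS item, b.title AS blocked_by
FROM tickets a
LEFT JOIN tickets b ON a.blocked_by = b.id

Result:
item           | blocked_by   
---------------+--------------
Broken link    | NULL         
Null pointer   | Broken link  
Timeout error  | Broken link  
Bad redirect   | Timeout error
Slow page load | Broken link  
Crash on save  | Timeout error


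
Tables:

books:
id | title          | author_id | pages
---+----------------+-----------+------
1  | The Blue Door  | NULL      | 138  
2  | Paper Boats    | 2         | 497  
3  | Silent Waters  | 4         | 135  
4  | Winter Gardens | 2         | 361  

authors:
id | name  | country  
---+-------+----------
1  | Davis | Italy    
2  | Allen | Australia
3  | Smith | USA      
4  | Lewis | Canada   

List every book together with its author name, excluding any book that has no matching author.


INNER JOIN keeps only books rows whose author_id matches an id in authors. Walk through each book:
  - book 1 (The Blue Door): author_id=NULL, no match -> dropped
  - book 2 (Paper Boats): author_id=2 -> matches Allen
  - book 3 (Silent Waters): author_id=4 -> matches Lewis
  - book 4 (Winter Gardens): author_id=2 -> matches Allen
So 1 of 4 rows is dropped.

SQL:
SELECT a.title, b.name AS author
FROM books a
INNER JOIN authors b ON a.author_id = b.id

Result:
title          | author
---------------+-------
Paper Boats    | Allen 
Silent Waters  | Lewis 
Winter Gardens | Allen 


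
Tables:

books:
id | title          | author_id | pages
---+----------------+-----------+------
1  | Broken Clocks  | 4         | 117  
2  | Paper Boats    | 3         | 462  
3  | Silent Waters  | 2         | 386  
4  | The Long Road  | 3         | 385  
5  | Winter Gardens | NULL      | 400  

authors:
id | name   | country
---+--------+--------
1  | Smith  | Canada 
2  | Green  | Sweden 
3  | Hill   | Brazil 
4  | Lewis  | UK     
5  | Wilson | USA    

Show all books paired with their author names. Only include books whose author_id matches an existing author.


INNER JOIN keeps only books rows whose author_id matches an id in authors. Walk through each book:
  - book 1 (Broken Clocks): author_id=4 -> matches Lewis
  - book 2 (Paper Boats): author_id=3 -> matches Hill
  - book 3 (Silent Waters): author_id=2 -> matches Green
  - book 4 (The Long Road): author_id=3 -> matches Hill
  - book 5 (Winter Gardens): author_id=NULL, no match -> dropped
So 1 of 5 rows is dropped.

SQL:
SELECT a.title, b.name AS author
FROM books a
INNER JOIN authors b ON a.author_id = b.id

Result:
title         | author
--------------+-------
Broken Clocks | Lewis 
Paper Boats   | Hill  
Silent Waters | Green 
The Long Road | Hill  


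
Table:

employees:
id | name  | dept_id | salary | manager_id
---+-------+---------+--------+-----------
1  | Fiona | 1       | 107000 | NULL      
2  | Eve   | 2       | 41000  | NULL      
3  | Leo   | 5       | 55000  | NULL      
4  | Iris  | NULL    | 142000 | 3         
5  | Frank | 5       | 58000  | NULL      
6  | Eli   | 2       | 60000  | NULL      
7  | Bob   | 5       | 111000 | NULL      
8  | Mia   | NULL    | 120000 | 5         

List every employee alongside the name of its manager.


This is a self-join: employees is joined to a second copy of itself, matching each row's manager_id to another row's id. Use LEFT JOIN so rows with manager_id=NULL are kept.
  - employee 1 (Fiona): manager_id=NULL -> NULL
  - employee 2 (Eve): manager_id=NULL -> NULL
  - employee 3 (Leo): manager_id=NULL -> NULL
  - employee 4 (Iris): manager_id=3 -> Leo
  - employee 5 (Frank): manager_id=NULL -> NULL
  - employee 6 (Eli): manager_id=NULL -> NULL
  - employee 7 (Bob): manager_id=NULL -> NULL
  - employee 8 (Mia): manager_id=5 -> Frank

SQL:
SELECT a.name AS item, b.name AS manager
FROM employees a
LEFT JOIN employees b ON a.manager_id = b.id

Result:
item  | manager
------+--------
Fiona | NULL   
Eve   | NULL   
Leo   | NULL   
Iris  | Leo    
Frank | NULL   
Eli   | NULL   
Bob   | NULL   
Mia   | Frank  
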